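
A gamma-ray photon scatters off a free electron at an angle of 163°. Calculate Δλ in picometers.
4.7466 pm

Using the Compton scattering formula:
Δλ = λ_C(1 - cos θ)

where λ_C = h/(m_e·c) ≈ 2.4263 pm is the Compton wavelength of an electron.

For θ = 163°:
cos(163°) = -0.9563
1 - cos(163°) = 1.9563

Δλ = 2.4263 × 1.9563
Δλ = 4.7466 pm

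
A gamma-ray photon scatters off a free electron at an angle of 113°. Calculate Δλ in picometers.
3.3743 pm

Using the Compton scattering formula:
Δλ = λ_C(1 - cos θ)

where λ_C = h/(m_e·c) ≈ 2.4263 pm is the Compton wavelength of an electron.

For θ = 113°:
cos(113°) = -0.3907
1 - cos(113°) = 1.3907

Δλ = 2.4263 × 1.3907
Δλ = 3.3743 pm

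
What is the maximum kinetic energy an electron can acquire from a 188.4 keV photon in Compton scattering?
79.9608 keV

Maximum energy transfer occurs at θ = 180° (backscattering).

Initial photon: E₀ = 188.4 keV → λ₀ = 6.5809 pm

Maximum Compton shift (at 180°):
Δλ_max = 2λ_C = 2 × 2.4263 = 4.8526 pm

Final wavelength:
λ' = 6.5809 + 4.8526 = 11.4335 pm

Minimum photon energy (maximum energy to electron):
E'_min = hc/λ' = 108.4392 keV

Maximum electron kinetic energy:
K_max = E₀ - E'_min = 188.4000 - 108.4392 = 79.9608 keV

(Intermediate values are shown rounded; full precision is carried through to the final answer.)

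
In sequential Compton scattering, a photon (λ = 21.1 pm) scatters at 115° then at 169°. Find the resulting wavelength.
29.3598 pm

Apply Compton shift twice:

First scattering at θ₁ = 115°:
Δλ₁ = λ_C(1 - cos(115°))
Δλ₁ = 2.4263 × 1.4226
Δλ₁ = 3.4517 pm

After first scattering:
λ₁ = 21.1 + 3.4517 = 24.5517 pm

Second scattering at θ₂ = 169°:
Δλ₂ = λ_C(1 - cos(169°))
Δλ₂ = 2.4263 × 1.9816
Δλ₂ = 4.8080 pm

Final wavelength:
λ₂ = 24.5517 + 4.8080 = 29.3598 pm

Total shift: Δλ_total = 3.4517 + 4.8080 = 8.2598 pm

(Intermediate values are shown rounded; full precision is carried through to the final answer.)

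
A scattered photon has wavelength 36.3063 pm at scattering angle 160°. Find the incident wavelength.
31.6000 pm

From λ' = λ + Δλ, we have λ = λ' - Δλ

First calculate the Compton shift:
Δλ = λ_C(1 - cos θ)
Δλ = 2.4263 × (1 - cos(160°))
Δλ = 2.4263 × 1.9397
Δλ = 4.7063 pm

Initial wavelength:
λ = λ' - Δλ
λ = 36.3063 - 4.7063
λ = 31.6000 pm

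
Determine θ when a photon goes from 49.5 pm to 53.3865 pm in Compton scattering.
127.00°

First find the wavelength shift:
Δλ = λ' - λ = 53.3865 - 49.5 = 3.8865 pm

Using Δλ = λ_C(1 - cos θ), with λ_C = h/(m_e·c) ≈ 2.42631024 pm:
cos θ = 1 - Δλ/λ_C
cos θ = 1 - 3.8865/2.42631024
cos θ = -0.601815

θ = arccos(-0.601815)
θ = 127.00°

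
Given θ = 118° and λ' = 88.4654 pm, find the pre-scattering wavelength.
84.9000 pm

From λ' = λ + Δλ, we have λ = λ' - Δλ

First calculate the Compton shift:
Δλ = λ_C(1 - cos θ)
Δλ = 2.4263 × (1 - cos(118°))
Δλ = 2.4263 × 1.4695
Δλ = 3.5654 pm

Initial wavelength:
λ = λ' - Δλ
λ = 88.4654 - 3.5654
λ = 84.9000 pm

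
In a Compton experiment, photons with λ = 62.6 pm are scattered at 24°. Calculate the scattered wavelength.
62.8098 pm

Using the Compton scattering formula:
λ' = λ + Δλ = λ + λ_C(1 - cos θ)

Given:
- Initial wavelength λ = 62.6 pm
- Scattering angle θ = 24°
- Compton wavelength λ_C ≈ 2.4263 pm

Calculate the shift:
Δλ = 2.4263 × (1 - cos(24°))
Δλ = 2.4263 × 0.0865
Δλ = 0.2098 pm

Final wavelength:
λ' = 62.6 + 0.2098 = 62.8098 pm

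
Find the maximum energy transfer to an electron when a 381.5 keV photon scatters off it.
228.4810 keV

Maximum energy transfer occurs at θ = 180° (backscattering).

Initial photon: E₀ = 381.5 keV → λ₀ = 3.2499 pm

Maximum Compton shift (at 180°):
Δλ_max = 2λ_C = 2 × 2.4263 = 4.8526 pm

Final wavelength:
λ' = 3.2499 + 4.8526 = 8.1025 pm

Minimum photon energy (maximum energy to electron):
E'_min = hc/λ' = 153.0190 keV

Maximum electron kinetic energy:
K_max = E₀ - E'_min = 381.5000 - 153.0190 = 228.4810 keV

(Intermediate values are shown rounded; full precision is carried through to the final answer.)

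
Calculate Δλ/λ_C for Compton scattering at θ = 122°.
1.5299 λ_C

The Compton shift formula is:
Δλ = λ_C(1 - cos θ)

Dividing both sides by λ_C:
Δλ/λ_C = 1 - cos θ

For θ = 122°:
Δλ/λ_C = 1 - cos(122°)
Δλ/λ_C = 1 - -0.5299
Δλ/λ_C = 1.5299

This means the shift is 1.5299 × λ_C = 3.7121 pm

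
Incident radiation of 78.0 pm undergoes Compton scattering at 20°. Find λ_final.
78.1463 pm

Using the Compton scattering formula:
λ' = λ + Δλ = λ + λ_C(1 - cos θ)

Given:
- Initial wavelength λ = 78.0 pm
- Scattering angle θ = 20°
- Compton wavelength λ_C ≈ 2.4263 pm

Calculate the shift:
Δλ = 2.4263 × (1 - cos(20°))
Δλ = 2.4263 × 0.0603
Δλ = 0.1463 pm

Final wavelength:
λ' = 78.0 + 0.1463 = 78.1463 pm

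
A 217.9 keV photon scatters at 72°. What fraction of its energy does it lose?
0.2276 (or 22.76%)

Calculate initial and final photon energies:

Initial: E₀ = 217.9 keV → λ₀ = 5.6900 pm
Compton shift: Δλ = 1.6765 pm
Final wavelength: λ' = 7.3665 pm
Final energy: E' = 168.3082 keV

Fractional energy loss:
(E₀ - E')/E₀ = (217.9000 - 168.3082)/217.9000
= 49.5918/217.9000
= 0.2276
= 22.76%

(Intermediate values are shown rounded; full precision is carried through to the final answer.)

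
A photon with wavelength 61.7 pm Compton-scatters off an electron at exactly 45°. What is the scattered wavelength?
62.4106 pm

Using the Compton formula: λ' = λ + λ_C(1 − cos θ)

For θ = 45°, cos θ = √2/2 (exact) ≈ 0.7071, so:
1 − cos 45° = 1 − (√2/2) ≈ 0.2929

Δλ = λ_C × 0.2929 = 2.4263 × 0.2929 = 0.7106 pm

λ' = 61.7 + 0.7106 = 62.4106 pm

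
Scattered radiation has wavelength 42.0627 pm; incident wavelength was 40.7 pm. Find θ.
64.00°

First find the wavelength shift:
Δλ = λ' - λ = 42.0627 - 40.7 = 1.3627 pm

Using Δλ = λ_C(1 - cos θ), with λ_C = h/(m_e·c) ≈ 2.42631024 pm:
cos θ = 1 - Δλ/λ_C
cos θ = 1 - 1.3627/2.42631024
cos θ = 0.438365

θ = arccos(0.438365)
θ = 64.00°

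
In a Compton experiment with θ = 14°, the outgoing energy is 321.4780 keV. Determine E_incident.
327.6000 keV

Convert final energy to wavelength (hc ≈ 1239.842 keV·pm):
λ' = hc/E' = 1239.842 / 321.4780 = 3.8567 pm

Calculate the Compton shift:
Δλ = λ_C(1 - cos(14°))
Δλ = 2.4263 × (1 - cos(14°))
Δλ = 0.0721 pm

Initial wavelength:
λ = λ' - Δλ = 3.8567 - 0.0721 = 3.7846 pm

Initial energy:
E = hc/λ = 1239.842 / 3.7846 = 327.6000 keV

(Intermediate values are shown rounded; full precision is carried through to the final answer.)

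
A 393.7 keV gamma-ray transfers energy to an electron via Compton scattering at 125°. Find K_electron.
215.7456 keV

By energy conservation: K_e = E_initial - E_final

First find the scattered photon energy:
Initial wavelength: λ = hc/E = 3.1492 pm
Compton shift: Δλ = λ_C(1 - cos(125°)) = 3.8180 pm
Final wavelength: λ' = 3.1492 + 3.8180 = 6.9672 pm
Final photon energy: E' = hc/λ' = 177.9544 keV

Electron kinetic energy:
K_e = E - E' = 393.7000 - 177.9544 = 215.7456 keV

(Intermediate values are shown rounded; full precision is carried through to the final answer.)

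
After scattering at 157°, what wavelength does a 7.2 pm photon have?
11.8597 pm

Using the Compton scattering formula:
λ' = λ + Δλ = λ + λ_C(1 - cos θ)

Given:
- Initial wavelength λ = 7.2 pm
- Scattering angle θ = 157°
- Compton wavelength λ_C ≈ 2.4263 pm

Calculate the shift:
Δλ = 2.4263 × (1 - cos(157°))
Δλ = 2.4263 × 1.9205
Δλ = 4.6597 pm

Final wavelength:
λ' = 7.2 + 4.6597 = 11.8597 pm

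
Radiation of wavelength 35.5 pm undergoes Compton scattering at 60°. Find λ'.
36.7132 pm

Using the Compton formula: λ' = λ + λ_C(1 − cos θ)

For θ = 60°, cos θ = 1/2 (exact) = 0.5000, so:
1 − cos 60° = 1 − (1/2) = 0.5000

Δλ = λ_C × 0.5000 = 2.4263 × 0.5000 = 1.2132 pm

λ' = 35.5 + 1.2132 = 36.7132 pm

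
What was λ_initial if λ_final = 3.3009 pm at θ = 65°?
1.9000 pm

From λ' = λ + Δλ, we have λ = λ' - Δλ

First calculate the Compton shift:
Δλ = λ_C(1 - cos θ)
Δλ = 2.4263 × (1 - cos(65°))
Δλ = 2.4263 × 0.5774
Δλ = 1.4009 pm

Initial wavelength:
λ = λ' - Δλ
λ = 3.3009 - 1.4009
λ = 1.9000 pm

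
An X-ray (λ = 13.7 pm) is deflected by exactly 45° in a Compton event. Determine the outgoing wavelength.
14.4106 pm

Using the Compton formula: λ' = λ + λ_C(1 − cos θ)

For θ = 45°, cos θ = √2/2 (exact) ≈ 0.7071, so:
1 − cos 45° = 1 − (√2/2) ≈ 0.2929

Δλ = λ_C × 0.2929 = 2.4263 × 0.2929 = 0.7106 pm

λ' = 13.7 + 0.7106 = 14.4106 pm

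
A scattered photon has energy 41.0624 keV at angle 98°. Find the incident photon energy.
45.2000 keV

Convert final energy to wavelength (hc ≈ 1239.842 keV·pm):
λ' = hc/E' = 1239.842 / 41.0624 = 30.1941 pm

Calculate the Compton shift:
Δλ = λ_C(1 - cos(98°))
Δλ = 2.4263 × (1 - cos(98°))
Δλ = 2.7640 pm

Initial wavelength:
λ = λ' - Δλ = 30.1941 - 2.7640 = 27.4301 pm

Initial energy:
E = hc/λ = 1239.842 / 27.4301 = 45.2000 keV

(Intermediate values are shown rounded; full precision is carried through to the final answer.)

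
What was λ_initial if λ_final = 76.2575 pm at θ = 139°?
72.0000 pm

From λ' = λ + Δλ, we have λ = λ' - Δλ

First calculate the Compton shift:
Δλ = λ_C(1 - cos θ)
Δλ = 2.4263 × (1 - cos(139°))
Δλ = 2.4263 × 1.7547
Δλ = 4.2575 pm

Initial wavelength:
λ = λ' - Δλ
λ = 76.2575 - 4.2575
λ = 72.0000 pm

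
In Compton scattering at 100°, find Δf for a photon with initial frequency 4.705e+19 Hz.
1.453e+19 Hz (decrease)

Convert frequency to wavelength (c = 299792458 m/s):
λ₀ = c/f₀ = 299792458/4.705e+19 = 6.3717844e-12 m = 6.3718 pm

Calculate Compton shift:
Δλ = λ_C(1 - cos(100°)) = 2.8476 pm

Final wavelength:
λ' = λ₀ + Δλ = 6.3718 + 2.8476 = 9.2194 pm

Final frequency:
f' = c/λ' = 299792458/9.2194190e-12 = 3.2517500e+19 Hz

Frequency shift (decrease):
Δf = f₀ - f' = 4.705e+19 - 3.2517500e+19 = 1.453e+19 Hz

(Intermediate values are shown rounded; full precision is carried through to the final answer.)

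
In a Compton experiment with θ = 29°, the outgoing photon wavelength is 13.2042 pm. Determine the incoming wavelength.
12.9000 pm

From λ' = λ + Δλ, we have λ = λ' - Δλ

First calculate the Compton shift:
Δλ = λ_C(1 - cos θ)
Δλ = 2.4263 × (1 - cos(29°))
Δλ = 2.4263 × 0.1254
Δλ = 0.3042 pm

Initial wavelength:
λ = λ' - Δλ
λ = 13.2042 - 0.3042
λ = 12.9000 pm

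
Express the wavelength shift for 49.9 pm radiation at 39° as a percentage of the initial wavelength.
1.0836%

Calculate the Compton shift:
Δλ = λ_C(1 - cos(39°))
Δλ = 2.4263 × (1 - cos(39°))
Δλ = 2.4263 × 0.2229
Δλ = 0.5407 pm

Percentage change:
(Δλ/λ₀) × 100 = (0.5407/49.9) × 100
= 1.0836%

(Intermediate values are shown rounded; full precision is carried through to the final answer.)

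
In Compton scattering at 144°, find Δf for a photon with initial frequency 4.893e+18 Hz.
3.271e+17 Hz (decrease)

Convert frequency to wavelength (c = 299792458 m/s):
λ₀ = c/f₀ = 299792458/4.893e+18 = 6.1269662e-11 m = 61.2697 pm

Calculate Compton shift:
Δλ = λ_C(1 - cos(144°)) = 4.3892 pm

Final wavelength:
λ' = λ₀ + Δλ = 61.2697 + 4.3892 = 65.6589 pm

Final frequency:
f' = c/λ' = 299792458/6.5658899e-11 = 4.5659075e+18 Hz

Frequency shift (decrease):
Δf = f₀ - f' = 4.893e+18 - 4.5659075e+18 = 3.271e+17 Hz

(Intermediate values are shown rounded; full precision is carried through to the final answer.)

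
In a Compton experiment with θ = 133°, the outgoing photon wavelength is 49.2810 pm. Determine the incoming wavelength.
45.2000 pm

From λ' = λ + Δλ, we have λ = λ' - Δλ

First calculate the Compton shift:
Δλ = λ_C(1 - cos θ)
Δλ = 2.4263 × (1 - cos(133°))
Δλ = 2.4263 × 1.6820
Δλ = 4.0810 pm

Initial wavelength:
λ = λ' - Δλ
λ = 49.2810 - 4.0810
λ = 45.2000 pm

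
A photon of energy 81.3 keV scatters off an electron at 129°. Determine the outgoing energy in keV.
64.5635 keV

First convert energy to wavelength:
λ = hc/E, with hc ≈ 1239.842 keV·pm (i.e. 1239.842 eV·nm)

For E = 81.3 keV = 81300 eV:
λ = 1239.842 keV·pm / 81.3 keV
λ = 15.2502 pm

Calculate the Compton shift:
Δλ = λ_C(1 - cos(129°)) = 2.4263 × 1.6293
Δλ = 3.9532 pm

Final wavelength:
λ' = 15.2502 + 3.9532 = 19.2034 pm

Final energy:
E' = hc/λ' = 1239.842 / 19.2034 = 64.5635 keV

(Intermediate values are shown rounded; full precision is carried through to the final answer.)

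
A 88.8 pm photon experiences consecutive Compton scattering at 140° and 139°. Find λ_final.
97.3424 pm

Apply Compton shift twice:

First scattering at θ₁ = 140°:
Δλ₁ = λ_C(1 - cos(140°))
Δλ₁ = 2.4263 × 1.7660
Δλ₁ = 4.2850 pm

After first scattering:
λ₁ = 88.8 + 4.2850 = 93.0850 pm

Second scattering at θ₂ = 139°:
Δλ₂ = λ_C(1 - cos(139°))
Δλ₂ = 2.4263 × 1.7547
Δλ₂ = 4.2575 pm

Final wavelength:
λ₂ = 93.0850 + 4.2575 = 97.3424 pm

Total shift: Δλ_total = 4.2850 + 4.2575 = 8.5424 pm

(Intermediate values are shown rounded; full precision is carried through to the final answer.)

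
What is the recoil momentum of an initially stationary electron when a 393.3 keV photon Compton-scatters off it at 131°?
2.7965e-22 kg·m/s

The electron is initially at rest, so by conservation of momentum:
p⃗_e = p⃗₀ − p⃗'  (incident photon momentum minus scattered photon momentum)

Photon momentum magnitudes (p = h/λ = E/c):
λ₀ = hc/E₀ = 3.1524 pm → p₀ = h/λ₀ = 2.1019e-22 kg·m/s
Δλ = λ_C(1 − cos 131°) = 4.0181 pm
λ' = 7.1705 pm → p' = h/λ' = 9.2407e-23 kg·m/s

The scattered photon makes angle θ = 131° with the incident direction, so by the law of cosines:
|p⃗_e|² = p₀² + p'² − 2p₀p'cos θ
|p⃗_e|² = (2.1019e-22)² + (9.2407e-23)² − 2·2.1019e-22·9.2407e-23·cos(131°)
|p⃗_e| = 2.7965e-22 kg·m/s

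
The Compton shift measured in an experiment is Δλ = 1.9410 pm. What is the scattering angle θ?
78.46°

From the Compton formula Δλ = λ_C(1 - cos θ), we can solve for θ:

cos θ = 1 - Δλ/λ_C

Given:
- Δλ = 1.9410 pm
- λ_C = h/(m_e·c) ≈ 2.42631024 pm

cos θ = 1 - 1.9410/2.42631024
cos θ = 1 - 0.799980
cos θ = 0.200020

θ = arccos(0.200020)
θ = 78.46°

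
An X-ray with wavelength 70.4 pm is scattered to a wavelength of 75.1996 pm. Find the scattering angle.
168.00°

First find the wavelength shift:
Δλ = λ' - λ = 75.1996 - 70.4 = 4.7996 pm

Using Δλ = λ_C(1 - cos θ), with λ_C = h/(m_e·c) ≈ 2.42631024 pm:
cos θ = 1 - Δλ/λ_C
cos θ = 1 - 4.7996/2.42631024
cos θ = -0.978148

θ = arccos(-0.978148)
θ = 168.00°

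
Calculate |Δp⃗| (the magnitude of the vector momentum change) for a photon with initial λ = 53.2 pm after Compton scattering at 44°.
9.2736e-24 kg·m/s

Photon momentum magnitude is p = h/λ.

Initial momentum:
p₀ = h/λ = 6.6261e-34/5.3200e-11 = 1.2455e-23 kg·m/s

After scattering:
λ' = λ + Δλ = 53.2 + 0.6810 = 53.8810 pm
p' = h/λ' = 6.6261e-34/5.3881e-11 = 1.2298e-23 kg·m/s

Momentum is a vector; the scattered photon's direction makes angle θ = 44° with the incident direction. The magnitude of the vector change Δp⃗ = p⃗₀ − p⃗' is found from the law of cosines:
|Δp⃗|² = p₀² + p'² − 2p₀p'cos θ
|Δp⃗|² = (1.2455e-23)² + (1.2298e-23)² − 2·1.2455e-23·1.2298e-23·cos(44°)
|Δp⃗| = 9.2736e-24 kg·m/s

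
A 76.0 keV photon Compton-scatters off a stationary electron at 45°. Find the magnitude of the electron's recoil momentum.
3.0478e-23 kg·m/s

The electron is initially at rest, so by conservation of momentum:
p⃗_e = p⃗₀ − p⃗'  (incident photon momentum minus scattered photon momentum)

Photon momentum magnitudes (p = h/λ = E/c):
λ₀ = hc/E₀ = 16.3137 pm → p₀ = h/λ₀ = 4.0617e-23 kg·m/s
Δλ = λ_C(1 − cos 45°) = 0.7106 pm
λ' = 17.0244 pm → p' = h/λ' = 3.8921e-23 kg·m/s

The scattered photon makes angle θ = 45° with the incident direction, so by the law of cosines:
|p⃗_e|² = p₀² + p'² − 2p₀p'cos θ
|p⃗_e|² = (4.0617e-23)² + (3.8921e-23)² − 2·4.0617e-23·3.8921e-23·cos(45°)
|p⃗_e| = 3.0478e-23 kg·m/s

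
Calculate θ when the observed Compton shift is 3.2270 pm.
109.27°

From the Compton formula Δλ = λ_C(1 - cos θ), we can solve for θ:

cos θ = 1 - Δλ/λ_C

Given:
- Δλ = 3.2270 pm
- λ_C = h/(m_e·c) ≈ 2.42631024 pm

cos θ = 1 - 3.2270/2.42631024
cos θ = 1 - 1.330003
cos θ = -0.330003

θ = arccos(-0.330003)
θ = 109.27°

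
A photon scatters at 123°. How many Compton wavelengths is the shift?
1.5446 λ_C

The Compton shift formula is:
Δλ = λ_C(1 - cos θ)

Dividing both sides by λ_C:
Δλ/λ_C = 1 - cos θ

For θ = 123°:
Δλ/λ_C = 1 - cos(123°)
Δλ/λ_C = 1 - -0.5446
Δλ/λ_C = 1.5446

This means the shift is 1.5446 × λ_C = 3.7478 pm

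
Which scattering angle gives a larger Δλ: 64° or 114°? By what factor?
114° produces the larger shift by a factor of 2.505

Calculate both shifts using Δλ = λ_C(1 - cos θ):

For θ₁ = 64°:
Δλ₁ = 2.4263 × (1 - cos(64°))
Δλ₁ = 2.4263 × 0.5616
Δλ₁ = 1.3627 pm

For θ₂ = 114°:
Δλ₂ = 2.4263 × (1 - cos(114°))
Δλ₂ = 2.4263 × 1.4067
Δλ₂ = 3.4132 pm

The 114° angle produces the larger shift.
Ratio: 3.4132/1.3627 = 2.505

(Intermediate values are shown rounded; full precision is carried through to the final answer.)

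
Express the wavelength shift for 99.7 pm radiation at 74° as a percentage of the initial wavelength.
1.7628%

Calculate the Compton shift:
Δλ = λ_C(1 - cos(74°))
Δλ = 2.4263 × (1 - cos(74°))
Δλ = 2.4263 × 0.7244
Δλ = 1.7575 pm

Percentage change:
(Δλ/λ₀) × 100 = (1.7575/99.7) × 100
= 1.7628%

(Intermediate values are shown rounded; full precision is carried through to the final answer.)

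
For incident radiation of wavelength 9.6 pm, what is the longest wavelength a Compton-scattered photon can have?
14.4526 pm (at θ = 180°)

The Compton shift is Δλ = λ_C(1 − cos θ).

Since cos θ ranges from −1 to 1, the factor (1 − cos θ) ranges from 0 to 2; the maximum shift occurs at θ = 180° (backscattering):
Δλ_max = 2λ_C = 2 × 2.4263 pm = 4.8526 pm

Maximum scattered wavelength:
λ'_max = λ₀ + Δλ_max = 9.6 + 4.8526 = 14.4526 pm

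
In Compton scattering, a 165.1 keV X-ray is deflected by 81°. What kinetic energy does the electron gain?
35.3605 keV

By energy conservation: K_e = E_initial - E_final

First find the scattered photon energy:
Initial wavelength: λ = hc/E = 7.5096 pm
Compton shift: Δλ = λ_C(1 - cos(81°)) = 2.0468 pm
Final wavelength: λ' = 7.5096 + 2.0468 = 9.5564 pm
Final photon energy: E' = hc/λ' = 129.7395 keV

Electron kinetic energy:
K_e = E - E' = 165.1000 - 129.7395 = 35.3605 keV

(Intermediate values are shown rounded; full precision is carried through to the final answer.)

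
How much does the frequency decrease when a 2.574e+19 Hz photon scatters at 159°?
7.391e+18 Hz (decrease)

Convert frequency to wavelength (c = 299792458 m/s):
λ₀ = c/f₀ = 299792458/2.574e+19 = 1.1646949e-11 m = 11.6469 pm

Calculate Compton shift:
Δλ = λ_C(1 - cos(159°)) = 4.6915 pm

Final wavelength:
λ' = λ₀ + Δλ = 11.6469 + 4.6915 = 16.3384 pm

Final frequency:
f' = c/λ' = 299792458/1.6338415e-11 = 1.8348932e+19 Hz

Frequency shift (decrease):
Δf = f₀ - f' = 2.574e+19 - 1.8348932e+19 = 7.391e+18 Hz

(Intermediate values are shown rounded; full precision is carried through to the final answer.)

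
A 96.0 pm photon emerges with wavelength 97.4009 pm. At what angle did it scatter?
65.00°

First find the wavelength shift:
Δλ = λ' - λ = 97.4009 - 96.0 = 1.4009 pm

Using Δλ = λ_C(1 - cos θ), with λ_C = h/(m_e·c) ≈ 2.42631024 pm:
cos θ = 1 - Δλ/λ_C
cos θ = 1 - 1.4009/2.42631024
cos θ = 0.422621

θ = arccos(0.422621)
θ = 65.00°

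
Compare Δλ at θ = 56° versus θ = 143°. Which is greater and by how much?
143° produces the larger shift by a factor of 4.080

Calculate both shifts using Δλ = λ_C(1 - cos θ):

For θ₁ = 56°:
Δλ₁ = 2.4263 × (1 - cos(56°))
Δλ₁ = 2.4263 × 0.4408
Δλ₁ = 1.0695 pm

For θ₂ = 143°:
Δλ₂ = 2.4263 × (1 - cos(143°))
Δλ₂ = 2.4263 × 1.7986
Δλ₂ = 4.3640 pm

The 143° angle produces the larger shift.
Ratio: 4.3640/1.0695 = 4.080

(Intermediate values are shown rounded; full precision is carried through to the final answer.)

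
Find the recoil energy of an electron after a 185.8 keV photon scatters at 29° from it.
8.1010 keV

By energy conservation: K_e = E_initial - E_final

First find the scattered photon energy:
Initial wavelength: λ = hc/E = 6.6730 pm
Compton shift: Δλ = λ_C(1 - cos(29°)) = 0.3042 pm
Final wavelength: λ' = 6.6730 + 0.3042 = 6.9772 pm
Final photon energy: E' = hc/λ' = 177.6990 keV

Electron kinetic energy:
K_e = E - E' = 185.8000 - 177.6990 = 8.1010 keV

(Intermediate values are shown rounded; full precision is carried through to the final answer.)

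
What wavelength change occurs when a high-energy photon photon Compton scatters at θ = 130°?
3.9859 pm

Using the Compton scattering formula:
Δλ = λ_C(1 - cos θ)

where λ_C = h/(m_e·c) ≈ 2.4263 pm is the Compton wavelength of an electron.

For θ = 130°:
cos(130°) = -0.6428
1 - cos(130°) = 1.6428

Δλ = 2.4263 × 1.6428
Δλ = 3.9859 pm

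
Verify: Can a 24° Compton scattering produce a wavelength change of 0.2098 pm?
Yes, consistent

Calculate the expected shift for θ = 24°:

Δλ_expected = λ_C(1 - cos(24°))
Δλ_expected = 2.4263 × (1 - cos(24°))
Δλ_expected = 2.4263 × 0.0865
Δλ_expected = 0.2098 pm

Given shift: 0.2098 pm
Expected shift: 0.2098 pm
Difference: 0.0000 pm

The values match. This is consistent with Compton scattering at the stated angle.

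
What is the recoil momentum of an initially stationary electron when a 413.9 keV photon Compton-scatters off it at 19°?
7.2066e-23 kg·m/s

The electron is initially at rest, so by conservation of momentum:
p⃗_e = p⃗₀ − p⃗'  (incident photon momentum minus scattered photon momentum)

Photon momentum magnitudes (p = h/λ = E/c):
λ₀ = hc/E₀ = 2.9955 pm → p₀ = h/λ₀ = 2.2120e-22 kg·m/s
Δλ = λ_C(1 − cos 19°) = 0.1322 pm
λ' = 3.1277 pm → p' = h/λ' = 2.1185e-22 kg·m/s

The scattered photon makes angle θ = 19° with the incident direction, so by the law of cosines:
|p⃗_e|² = p₀² + p'² − 2p₀p'cos θ
|p⃗_e|² = (2.2120e-22)² + (2.1185e-22)² − 2·2.2120e-22·2.1185e-22·cos(19°)
|p⃗_e| = 7.2066e-23 kg·m/s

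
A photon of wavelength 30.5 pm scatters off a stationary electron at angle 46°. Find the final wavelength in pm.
31.2409 pm

Using the Compton scattering formula:
λ' = λ + Δλ = λ + λ_C(1 - cos θ)

Given:
- Initial wavelength λ = 30.5 pm
- Scattering angle θ = 46°
- Compton wavelength λ_C ≈ 2.4263 pm

Calculate the shift:
Δλ = 2.4263 × (1 - cos(46°))
Δλ = 2.4263 × 0.3053
Δλ = 0.7409 pm

Final wavelength:
λ' = 30.5 + 0.7409 = 31.2409 pm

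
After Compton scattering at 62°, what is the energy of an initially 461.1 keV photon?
311.8232 keV

First convert energy to wavelength:
λ = hc/E, with hc ≈ 1239.842 keV·pm (i.e. 1239.842 eV·nm)

For E = 461.1 keV = 461100 eV:
λ = 1239.842 keV·pm / 461.1 keV
λ = 2.6889 pm

Calculate the Compton shift:
Δλ = λ_C(1 - cos(62°)) = 2.4263 × 0.5305
Δλ = 1.2872 pm

Final wavelength:
λ' = 2.6889 + 1.2872 = 3.9761 pm

Final energy:
E' = hc/λ' = 1239.842 / 3.9761 = 311.8232 keV

(Intermediate values are shown rounded; full precision is carried through to the final answer.)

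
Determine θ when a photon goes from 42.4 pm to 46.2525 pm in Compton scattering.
126.00°

First find the wavelength shift:
Δλ = λ' - λ = 46.2525 - 42.4 = 3.8525 pm

Using Δλ = λ_C(1 - cos θ), with λ_C = h/(m_e·c) ≈ 2.42631024 pm:
cos θ = 1 - Δλ/λ_C
cos θ = 1 - 3.8525/2.42631024
cos θ = -0.587802

θ = arccos(-0.587802)
θ = 126.00°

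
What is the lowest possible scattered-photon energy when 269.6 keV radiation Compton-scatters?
131.1802 keV (at θ = 180°)

The scattered photon has minimum energy when its wavelength is maximum, i.e., when the Compton shift Δλ = λ_C(1 − cos θ) is maximum. This occurs at θ = 180° (backscattering), giving Δλ_max = 2λ_C = 4.8526 pm.

Initial wavelength: λ₀ = hc/E₀ = 4.5988 pm
Maximum final wavelength: λ'_max = λ₀ + 2λ_C = 4.5988 + 4.8526 = 9.4514 pm
Minimum final energy: E'_min = hc/λ'_max = 131.1802 keV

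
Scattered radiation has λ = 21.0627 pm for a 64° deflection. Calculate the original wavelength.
19.7000 pm

From λ' = λ + Δλ, we have λ = λ' - Δλ

First calculate the Compton shift:
Δλ = λ_C(1 - cos θ)
Δλ = 2.4263 × (1 - cos(64°))
Δλ = 2.4263 × 0.5616
Δλ = 1.3627 pm

Initial wavelength:
λ = λ' - Δλ
λ = 21.0627 - 1.3627
λ = 19.7000 pm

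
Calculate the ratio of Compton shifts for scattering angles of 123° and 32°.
123° produces the larger shift by a factor of 10.165

Calculate both shifts using Δλ = λ_C(1 - cos θ):

For θ₁ = 32°:
Δλ₁ = 2.4263 × (1 - cos(32°))
Δλ₁ = 2.4263 × 0.1520
Δλ₁ = 0.3687 pm

For θ₂ = 123°:
Δλ₂ = 2.4263 × (1 - cos(123°))
Δλ₂ = 2.4263 × 1.5446
Δλ₂ = 3.7478 pm

The 123° angle produces the larger shift.
Ratio: 3.7478/0.3687 = 10.165

(Intermediate values are shown rounded; full precision is carried through to the final answer.)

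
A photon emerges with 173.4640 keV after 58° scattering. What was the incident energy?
206.4001 keV

Convert final energy to wavelength (hc ≈ 1239.842 keV·pm):
λ' = hc/E' = 1239.842 / 173.4640 = 7.1475 pm

Calculate the Compton shift:
Δλ = λ_C(1 - cos(58°))
Δλ = 2.4263 × (1 - cos(58°))
Δλ = 1.1406 pm

Initial wavelength:
λ = λ' - Δλ = 7.1475 - 1.1406 = 6.0070 pm

Initial energy:
E = hc/λ = 1239.842 / 6.0070 = 206.4001 keV

(Intermediate values are shown rounded; full precision is carried through to the final answer.)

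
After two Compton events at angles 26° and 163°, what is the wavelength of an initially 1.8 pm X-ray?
6.7922 pm

Apply Compton shift twice:

First scattering at θ₁ = 26°:
Δλ₁ = λ_C(1 - cos(26°))
Δλ₁ = 2.4263 × 0.1012
Δλ₁ = 0.2456 pm

After first scattering:
λ₁ = 1.8 + 0.2456 = 2.0456 pm

Second scattering at θ₂ = 163°:
Δλ₂ = λ_C(1 - cos(163°))
Δλ₂ = 2.4263 × 1.9563
Δλ₂ = 4.7466 pm

Final wavelength:
λ₂ = 2.0456 + 4.7466 = 6.7922 pm

Total shift: Δλ_total = 0.2456 + 4.7466 = 4.9922 pm

(Intermediate values are shown rounded; full precision is carried through to the final answer.)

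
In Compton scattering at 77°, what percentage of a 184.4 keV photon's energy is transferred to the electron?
0.2186 (or 21.86%)

Calculate initial and final photon energies:

Initial: E₀ = 184.4 keV → λ₀ = 6.7237 pm
Compton shift: Δλ = 1.8805 pm
Final wavelength: λ' = 8.6042 pm
Final energy: E' = 144.0979 keV

Fractional energy loss:
(E₀ - E')/E₀ = (184.4000 - 144.0979)/184.4000
= 40.3021/184.4000
= 0.2186
= 21.86%

(Intermediate values are shown rounded; full precision is carried through to the final answer.)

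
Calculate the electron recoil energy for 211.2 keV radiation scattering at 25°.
7.8736 keV

By energy conservation: K_e = E_initial - E_final

First find the scattered photon energy:
Initial wavelength: λ = hc/E = 5.8705 pm
Compton shift: Δλ = λ_C(1 - cos(25°)) = 0.2273 pm
Final wavelength: λ' = 5.8705 + 0.2273 = 6.0978 pm
Final photon energy: E' = hc/λ' = 203.3264 keV

Electron kinetic energy:
K_e = E - E' = 211.2000 - 203.3264 = 7.8736 keV

(Intermediate values are shown rounded; full precision is carried through to the final answer.)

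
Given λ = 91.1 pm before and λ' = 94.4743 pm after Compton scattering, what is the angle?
113.00°

First find the wavelength shift:
Δλ = λ' - λ = 94.4743 - 91.1 = 3.3743 pm

Using Δλ = λ_C(1 - cos θ), with λ_C = h/(m_e·c) ≈ 2.42631024 pm:
cos θ = 1 - Δλ/λ_C
cos θ = 1 - 3.3743/2.42631024
cos θ = -0.390713

θ = arccos(-0.390713)
θ = 113.00°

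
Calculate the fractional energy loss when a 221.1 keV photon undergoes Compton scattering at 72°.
0.2302 (or 23.02%)

Calculate initial and final photon energies:

Initial: E₀ = 221.1 keV → λ₀ = 5.6076 pm
Compton shift: Δλ = 1.6765 pm
Final wavelength: λ' = 7.2841 pm
Final energy: E' = 170.2110 keV

Fractional energy loss:
(E₀ - E')/E₀ = (221.1000 - 170.2110)/221.1000
= 50.8890/221.1000
= 0.2302
= 23.02%

(Intermediate values are shown rounded; full precision is carried through to the final answer.)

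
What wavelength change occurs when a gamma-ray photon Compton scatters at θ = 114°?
3.4132 pm

Using the Compton scattering formula:
Δλ = λ_C(1 - cos θ)

where λ_C = h/(m_e·c) ≈ 2.4263 pm is the Compton wavelength of an electron.

For θ = 114°:
cos(114°) = -0.4067
1 - cos(114°) = 1.4067

Δλ = 2.4263 × 1.4067
Δλ = 3.4132 pm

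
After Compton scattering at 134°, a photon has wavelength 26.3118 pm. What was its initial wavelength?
22.2000 pm

From λ' = λ + Δλ, we have λ = λ' - Δλ

First calculate the Compton shift:
Δλ = λ_C(1 - cos θ)
Δλ = 2.4263 × (1 - cos(134°))
Δλ = 2.4263 × 1.6947
Δλ = 4.1118 pm

Initial wavelength:
λ = λ' - Δλ
λ = 26.3118 - 4.1118
λ = 22.2000 pm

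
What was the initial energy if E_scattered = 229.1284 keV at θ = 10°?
230.7000 keV

Convert final energy to wavelength (hc ≈ 1239.842 keV·pm):
λ' = hc/E' = 1239.842 / 229.1284 = 5.4111 pm

Calculate the Compton shift:
Δλ = λ_C(1 - cos(10°))
Δλ = 2.4263 × (1 - cos(10°))
Δλ = 0.0369 pm

Initial wavelength:
λ = λ' - Δλ = 5.4111 - 0.0369 = 5.3743 pm

Initial energy:
E = hc/λ = 1239.842 / 5.3743 = 230.7000 keV

(Intermediate values are shown rounded; full precision is carried through to the final answer.)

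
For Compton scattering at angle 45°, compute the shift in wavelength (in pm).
0.7106 pm

Using the Compton scattering formula:
Δλ = λ_C(1 - cos θ)

where λ_C = h/(m_e·c) ≈ 2.4263 pm is the Compton wavelength of an electron.

For θ = 45°:
cos(45°) = 0.7071
1 - cos(45°) = 0.2929

Δλ = 2.4263 × 0.2929
Δλ = 0.7106 pm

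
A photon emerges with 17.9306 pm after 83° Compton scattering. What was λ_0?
15.8000 pm

From λ' = λ + Δλ, we have λ = λ' - Δλ

First calculate the Compton shift:
Δλ = λ_C(1 - cos θ)
Δλ = 2.4263 × (1 - cos(83°))
Δλ = 2.4263 × 0.8781
Δλ = 2.1306 pm

Initial wavelength:
λ = λ' - Δλ
λ = 17.9306 - 2.1306
λ = 15.8000 pm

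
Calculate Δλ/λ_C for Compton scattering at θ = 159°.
1.9336 λ_C

The Compton shift formula is:
Δλ = λ_C(1 - cos θ)

Dividing both sides by λ_C:
Δλ/λ_C = 1 - cos θ

For θ = 159°:
Δλ/λ_C = 1 - cos(159°)
Δλ/λ_C = 1 - -0.9336
Δλ/λ_C = 1.9336

This means the shift is 1.9336 × λ_C = 4.6915 pm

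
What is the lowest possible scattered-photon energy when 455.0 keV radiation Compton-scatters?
163.6205 keV (at θ = 180°)

The scattered photon has minimum energy when its wavelength is maximum, i.e., when the Compton shift Δλ = λ_C(1 − cos θ) is maximum. This occurs at θ = 180° (backscattering), giving Δλ_max = 2λ_C = 4.8526 pm.

Initial wavelength: λ₀ = hc/E₀ = 2.7249 pm
Maximum final wavelength: λ'_max = λ₀ + 2λ_C = 2.7249 + 4.8526 = 7.5775 pm
Minimum final energy: E'_min = hc/λ'_max = 163.6205 keV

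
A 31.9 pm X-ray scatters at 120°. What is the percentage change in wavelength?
11.4090%

Calculate the Compton shift:
Δλ = λ_C(1 - cos(120°))
Δλ = 2.4263 × (1 - cos(120°))
Δλ = 2.4263 × 1.5000
Δλ = 3.6395 pm

Percentage change:
(Δλ/λ₀) × 100 = (3.6395/31.9) × 100
= 11.4090%

(Intermediate values are shown rounded; full precision is carried through to the final answer.)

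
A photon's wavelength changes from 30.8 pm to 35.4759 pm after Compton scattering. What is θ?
158.00°

First find the wavelength shift:
Δλ = λ' - λ = 35.4759 - 30.8 = 4.6759 pm

Using Δλ = λ_C(1 - cos θ), with λ_C = h/(m_e·c) ≈ 2.42631024 pm:
cos θ = 1 - Δλ/λ_C
cos θ = 1 - 4.6759/2.42631024
cos θ = -0.927165

θ = arccos(-0.927165)
θ = 158.00°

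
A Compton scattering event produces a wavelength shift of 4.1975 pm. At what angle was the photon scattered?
136.89°

From the Compton formula Δλ = λ_C(1 - cos θ), we can solve for θ:

cos θ = 1 - Δλ/λ_C

Given:
- Δλ = 4.1975 pm
- λ_C = h/(m_e·c) ≈ 2.42631024 pm

cos θ = 1 - 4.1975/2.42631024
cos θ = 1 - 1.729993
cos θ = -0.729993

θ = arccos(-0.729993)
θ = 136.89°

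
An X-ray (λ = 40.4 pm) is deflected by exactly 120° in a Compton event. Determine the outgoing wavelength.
44.0395 pm

Using the Compton formula: λ' = λ + λ_C(1 − cos θ)

For θ = 120°, cos θ = -1/2 (exact) = -0.5000, so:
1 − cos 120° = 1 − (-1/2) = 1.5000

Δλ = λ_C × 1.5000 = 2.4263 × 1.5000 = 3.6395 pm

λ' = 40.4 + 3.6395 = 44.0395 pm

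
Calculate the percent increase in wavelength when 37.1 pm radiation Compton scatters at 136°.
11.2443%

Calculate the Compton shift:
Δλ = λ_C(1 - cos(136°))
Δλ = 2.4263 × (1 - cos(136°))
Δλ = 2.4263 × 1.7193
Δλ = 4.1717 pm

Percentage change:
(Δλ/λ₀) × 100 = (4.1717/37.1) × 100
= 11.2443%

(Intermediate values are shown rounded; full precision is carried through to the final answer.)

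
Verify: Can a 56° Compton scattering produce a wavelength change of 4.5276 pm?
No, inconsistent

Calculate the expected shift for θ = 56°:

Δλ_expected = λ_C(1 - cos(56°))
Δλ_expected = 2.4263 × (1 - cos(56°))
Δλ_expected = 2.4263 × 0.4408
Δλ_expected = 1.0695 pm

Given shift: 4.5276 pm
Expected shift: 1.0695 pm
Difference: 3.4580 pm

The values do not match. The given shift corresponds to θ ≈ 150.0°, not 56°.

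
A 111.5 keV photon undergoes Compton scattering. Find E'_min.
77.6246 keV (at θ = 180°)

The scattered photon has minimum energy when its wavelength is maximum, i.e., when the Compton shift Δλ = λ_C(1 − cos θ) is maximum. This occurs at θ = 180° (backscattering), giving Δλ_max = 2λ_C = 4.8526 pm.

Initial wavelength: λ₀ = hc/E₀ = 11.1197 pm
Maximum final wavelength: λ'_max = λ₀ + 2λ_C = 11.1197 + 4.8526 = 15.9723 pm
Minimum final energy: E'_min = hc/λ'_max = 77.6246 keV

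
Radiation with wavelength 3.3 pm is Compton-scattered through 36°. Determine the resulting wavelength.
3.7634 pm

Using the Compton scattering formula:
λ' = λ + Δλ = λ + λ_C(1 - cos θ)

Given:
- Initial wavelength λ = 3.3 pm
- Scattering angle θ = 36°
- Compton wavelength λ_C ≈ 2.4263 pm

Calculate the shift:
Δλ = 2.4263 × (1 - cos(36°))
Δλ = 2.4263 × 0.1910
Δλ = 0.4634 pm

Final wavelength:
λ' = 3.3 + 0.4634 = 3.7634 pm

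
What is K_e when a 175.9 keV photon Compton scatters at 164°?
70.8926 keV

By energy conservation: K_e = E_initial - E_final

First find the scattered photon energy:
Initial wavelength: λ = hc/E = 7.0486 pm
Compton shift: Δλ = λ_C(1 - cos(164°)) = 4.7586 pm
Final wavelength: λ' = 7.0486 + 4.7586 = 11.8072 pm
Final photon energy: E' = hc/λ' = 105.0074 keV

Electron kinetic energy:
K_e = E - E' = 175.9000 - 105.0074 = 70.8926 keV

(Intermediate values are shown rounded; full precision is carried through to the final answer.)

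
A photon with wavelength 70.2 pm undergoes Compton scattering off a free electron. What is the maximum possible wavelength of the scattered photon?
75.0526 pm (at θ = 180°)

The Compton shift is Δλ = λ_C(1 − cos θ).

Since cos θ ranges from −1 to 1, the factor (1 − cos θ) ranges from 0 to 2; the maximum shift occurs at θ = 180° (backscattering):
Δλ_max = 2λ_C = 2 × 2.4263 pm = 4.8526 pm

Maximum scattered wavelength:
λ'_max = λ₀ + Δλ_max = 70.2 + 4.8526 = 75.0526 pm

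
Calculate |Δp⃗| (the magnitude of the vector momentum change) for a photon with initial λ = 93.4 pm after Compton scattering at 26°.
3.1876e-24 kg·m/s

Photon momentum magnitude is p = h/λ.

Initial momentum:
p₀ = h/λ = 6.6261e-34/9.3400e-11 = 7.0943e-24 kg·m/s

After scattering:
λ' = λ + Δλ = 93.4 + 0.2456 = 93.6456 pm
p' = h/λ' = 6.6261e-34/9.3646e-11 = 7.0757e-24 kg·m/s

Momentum is a vector; the scattered photon's direction makes angle θ = 26° with the incident direction. The magnitude of the vector change Δp⃗ = p⃗₀ − p⃗' is found from the law of cosines:
|Δp⃗|² = p₀² + p'² − 2p₀p'cos θ
|Δp⃗|² = (7.0943e-24)² + (7.0757e-24)² − 2·7.0943e-24·7.0757e-24·cos(26°)
|Δp⃗| = 3.1876e-24 kg·m/s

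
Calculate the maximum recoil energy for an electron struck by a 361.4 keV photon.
211.7200 keV

Maximum energy transfer occurs at θ = 180° (backscattering).

Initial photon: E₀ = 361.4 keV → λ₀ = 3.4307 pm

Maximum Compton shift (at 180°):
Δλ_max = 2λ_C = 2 × 2.4263 = 4.8526 pm

Final wavelength:
λ' = 3.4307 + 4.8526 = 8.2833 pm

Minimum photon energy (maximum energy to electron):
E'_min = hc/λ' = 149.6800 keV

Maximum electron kinetic energy:
K_max = E₀ - E'_min = 361.4000 - 149.6800 = 211.7200 keV

(Intermediate values are shown rounded; full precision is carried through to the final answer.)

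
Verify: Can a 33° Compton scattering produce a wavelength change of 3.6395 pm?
No, inconsistent

Calculate the expected shift for θ = 33°:

Δλ_expected = λ_C(1 - cos(33°))
Δλ_expected = 2.4263 × (1 - cos(33°))
Δλ_expected = 2.4263 × 0.1613
Δλ_expected = 0.3914 pm

Given shift: 3.6395 pm
Expected shift: 0.3914 pm
Difference: 3.2480 pm

The values do not match. The given shift corresponds to θ ≈ 120.0°, not 33°.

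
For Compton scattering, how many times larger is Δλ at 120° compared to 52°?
120° produces the larger shift by a factor of 3.903

Calculate both shifts using Δλ = λ_C(1 - cos θ):

For θ₁ = 52°:
Δλ₁ = 2.4263 × (1 - cos(52°))
Δλ₁ = 2.4263 × 0.3843
Δλ₁ = 0.9325 pm

For θ₂ = 120°:
Δλ₂ = 2.4263 × (1 - cos(120°))
Δλ₂ = 2.4263 × 1.5000
Δλ₂ = 3.6395 pm

The 120° angle produces the larger shift.
Ratio: 3.6395/0.9325 = 3.903

(Intermediate values are shown rounded; full precision is carried through to the final answer.)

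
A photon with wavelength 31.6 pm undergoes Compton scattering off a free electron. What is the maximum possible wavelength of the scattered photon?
36.4526 pm (at θ = 180°)

The Compton shift is Δλ = λ_C(1 − cos θ).

Since cos θ ranges from −1 to 1, the factor (1 − cos θ) ranges from 0 to 2; the maximum shift occurs at θ = 180° (backscattering):
Δλ_max = 2λ_C = 2 × 2.4263 pm = 4.8526 pm

Maximum scattered wavelength:
λ'_max = λ₀ + Δλ_max = 31.6 + 4.8526 = 36.4526 pm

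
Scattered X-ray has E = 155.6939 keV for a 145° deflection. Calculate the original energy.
349.3001 keV

Convert final energy to wavelength (hc ≈ 1239.842 keV·pm):
λ' = hc/E' = 1239.842 / 155.6939 = 7.9633 pm

Calculate the Compton shift:
Δλ = λ_C(1 - cos(145°))
Δλ = 2.4263 × (1 - cos(145°))
Δλ = 4.4138 pm

Initial wavelength:
λ = λ' - Δλ = 7.9633 - 4.4138 = 3.5495 pm

Initial energy:
E = hc/λ = 1239.842 / 3.5495 = 349.3001 keV

(Intermediate values are shown rounded; full precision is carried through to the final answer.)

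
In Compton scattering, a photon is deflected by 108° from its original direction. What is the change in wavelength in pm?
3.1761 pm

Using the Compton scattering formula:
Δλ = λ_C(1 - cos θ)

where λ_C = h/(m_e·c) ≈ 2.4263 pm is the Compton wavelength of an electron.

For θ = 108°:
cos(108°) = -0.3090
1 - cos(108°) = 1.3090

Δλ = 2.4263 × 1.3090
Δλ = 3.1761 pm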